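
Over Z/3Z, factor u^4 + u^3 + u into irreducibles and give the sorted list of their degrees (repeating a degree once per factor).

1, 1, 2

Write f(u) = u^4 + u^3 + u.
Roots in Z/3Z: f(0) = 0 → root; f(1) = 0 → root; f(2) = 2.
Linear factors from roots: (u), (u - 1).
Complete factorization: f(u) = (u)·(u - 1)·(u^2 - u - 1).
Factor degrees with multiplicity: 1 + 1 + 2 = 4.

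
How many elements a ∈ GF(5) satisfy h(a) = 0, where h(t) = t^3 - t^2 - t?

2

Evaluate at each of the 5 elements of GF(5):
h(0) = 0 → root; h(1) = 4; h(2) = 2; h(3) = 0 → root; h(4) = 4.
Roots: {0, 3}.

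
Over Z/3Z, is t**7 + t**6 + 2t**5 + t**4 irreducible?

Write P(t) = t**7 + t**6 + 2t**5 + t**4.
Check for roots in Z/3Z: P(0) = 0 → root; P(1) = 2; P(2) = 2.
P(0) = 0, so (t) divides P(t); P is reducible.

No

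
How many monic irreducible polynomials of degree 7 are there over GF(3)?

Gauss's count: N_{3}(7) = (1/7) Σ_{d|7} μ(7/d)·3^d.
Divisors of 7: 1, 7; μ(7/d) for each: -1, 1.
Σ = − 3^1 + 3^7 = 2184.
N = 2184/7 = 312.

312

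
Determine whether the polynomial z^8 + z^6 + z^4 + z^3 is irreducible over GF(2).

No

Write m(z) = z^8 + z^6 + z^4 + z^3.
Check for roots in GF(2): m(0) = 0 → root; m(1) = 0 → root.
m(0) = 0, so (z) divides m(z); m is reducible.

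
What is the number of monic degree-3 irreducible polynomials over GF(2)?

Gauss's count: N_{2}(3) = (1/3) Σ_{d|3} μ(3/d)·2^d.
Divisors of 3: 1, 3; μ(3/d) for each: -1, 1.
Σ = − 2^1 + 2^3 = 6.
N = 6/3 = 2.

2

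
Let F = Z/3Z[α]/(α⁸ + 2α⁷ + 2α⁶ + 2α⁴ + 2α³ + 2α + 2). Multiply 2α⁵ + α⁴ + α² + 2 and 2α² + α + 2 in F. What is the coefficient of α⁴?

Multiply in Z/3Z[α]: (2α⁵ + α⁴ + α² + 2)·(2α² + α + 2) = α⁷ + α⁶ + 2α⁵ + α⁴ + α³ + 2α + 1.
Reduced: α⁷ + α⁶ + 2α⁵ + α⁴ + α³ + 2α + 1.

1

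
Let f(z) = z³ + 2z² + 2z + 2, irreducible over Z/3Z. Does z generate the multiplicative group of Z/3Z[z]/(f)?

|GF(3^3)^×| = 3^3 − 1 = 26. Prime factorization: 26 = 2·13.
f is primitive ⇔ z has order 26 in GF(3)[z]/(f), i.e. z^(26/q) ≠ 1 for each prime q | 26.
z^(13) mod f = 1
z^(2) mod f = z².
Since z^(13) = 1, the order of z divides 13 < 26; not primitive.

No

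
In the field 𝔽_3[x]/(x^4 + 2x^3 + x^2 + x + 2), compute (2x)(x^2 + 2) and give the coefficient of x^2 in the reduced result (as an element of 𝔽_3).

Multiply in 𝔽_3[x]: (2x)·(x^2 + 2) = 2x^3 + x.
Reduced: 2x^3 + x.

0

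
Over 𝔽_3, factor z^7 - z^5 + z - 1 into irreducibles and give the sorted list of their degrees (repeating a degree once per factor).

1, 1, 2, 3

Write h(z) = z^7 - z^5 + z - 1.
Roots in 𝔽_3: h(0) = 2; h(1) = 0 → root; h(2) = 1.
Linear factors from roots: (z - 1).
Complete factorization: h(z) = (z - 1)^2·(z^2 + z - 1)·(z^3 + z^2 - z + 1).
Factor degrees with multiplicity: 1 + 1 + 2 + 3 = 7.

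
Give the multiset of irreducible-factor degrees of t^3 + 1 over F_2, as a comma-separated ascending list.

1, 2

Write h(t) = t^3 + 1.
Roots in F_2: h(0) = 1; h(1) = 0 → root.
Linear factors from roots: (t + 1).
Complete factorization: h(t) = (t + 1)·(t^2 + t + 1).
Factor degrees with multiplicity: 1 + 2 = 3.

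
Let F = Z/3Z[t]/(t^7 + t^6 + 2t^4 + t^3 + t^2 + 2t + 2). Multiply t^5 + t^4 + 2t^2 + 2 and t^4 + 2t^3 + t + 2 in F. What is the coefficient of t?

Multiply in Z/3Z[t]: (t^5 + t^4 + 2t^2 + 2)·(t^4 + 2t^3 + t + 2) = t^9 + 2t^7 + t^5 + t^4 + t^2 + 2t + 1.
Reduce using t^7 ≡ 2t^6 + t^4 + 2t^3 + 2t^2 + t + 1 (mod t^7 + t^6 + 2t^4 + t^3 + t^2 + 2t + 2).
Reduced: t^6 + 2t^5 + t^4 + 2t^3 + t^2 + t + 1.

1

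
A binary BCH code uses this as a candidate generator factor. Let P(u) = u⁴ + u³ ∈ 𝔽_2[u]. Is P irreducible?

No

Check for roots in 𝔽_2: P(0) = 0 → root; P(1) = 0 → root.
P(0) = 0, so (u) divides P(u); P is reducible.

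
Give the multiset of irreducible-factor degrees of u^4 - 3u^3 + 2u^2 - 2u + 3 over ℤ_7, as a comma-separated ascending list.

1, 1, 2

Write h(u) = u^4 - 3u^3 + 2u^2 - 2u + 3.
Linear factors from roots: (u + 3).
Complete factorization: h(u) = (u + 3)^2·(u^2 - 2u - 2).
Factor degrees with multiplicity: 1 + 1 + 2 = 4.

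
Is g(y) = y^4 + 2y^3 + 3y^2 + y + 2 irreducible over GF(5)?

Yes

Check for roots in GF(5): g(0) = 2; g(1) = 4; g(2) = 3; g(3) = 2; g(4) = 3.
No roots, so no linear factors.
Degree-2 irreducible divisors: test the 10 monic irreducibles of degree 2 over GF(5).
None of them divide g (all give nonzero remainder).
No irreducible factor of degree ≤ 2 exists, so g is irreducible over GF(5).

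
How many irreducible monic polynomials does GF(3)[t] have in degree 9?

2184

x^(3^9) − x is the product of all monic irreducibles of degree dividing 9; Möbius inversion gives N = (1/9) Σ μ(9/d)·3^d.
Divisors of 9: 1, 3, 9; μ(9/d) for each: 0, -1, 1.
Σ = − 3^3 + 3^9 = 19656.
N = 19656/9 = 2184.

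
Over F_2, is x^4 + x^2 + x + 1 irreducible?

Write h(x) = x^4 + x^2 + x + 1.
Check for roots in F_2: h(0) = 1; h(1) = 0 → root.
h(1) = 0, so (x − 1) divides h(x); h is reducible.

No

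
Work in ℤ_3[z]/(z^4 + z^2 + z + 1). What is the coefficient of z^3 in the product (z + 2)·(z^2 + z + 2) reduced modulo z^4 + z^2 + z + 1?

Multiply in ℤ_3[z]: (z + 2)·(z^2 + z + 2) = z^3 + z + 1.
Reduced: z^3 + z + 1.

1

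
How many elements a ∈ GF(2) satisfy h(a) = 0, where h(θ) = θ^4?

1

Evaluate at each of the 2 elements of GF(2):
h(0) = 0 → root; h(1) = 1.
Roots: {0}.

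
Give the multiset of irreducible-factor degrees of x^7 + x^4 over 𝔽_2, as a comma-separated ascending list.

Write g(x) = x^7 + x^4.
Roots in 𝔽_2: g(0) = 0 → root; g(1) = 0 → root.
Linear factors from roots: (x), (x + 1).
Complete factorization: g(x) = (x + 1)·(x)^4·(x^2 + x + 1).
Factor degrees with multiplicity: 1 + 1 + 1 + 1 + 1 + 2 = 7.

1, 1, 1, 1, 1, 2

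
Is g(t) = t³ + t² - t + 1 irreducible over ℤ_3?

Check for roots in ℤ_3: g(0) = 1; g(1) = 2; g(2) = 2.
No roots. A degree-3 polynomial over a field with no linear factor is irreducible.

Yes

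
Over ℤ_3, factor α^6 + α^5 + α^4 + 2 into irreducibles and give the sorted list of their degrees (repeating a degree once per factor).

Write g(α) = α^6 + α^5 + α^4 + 2.
Roots in ℤ_3: g(0) = 2; g(1) = 2; g(2) = 0 → root.
Linear factors from roots: (α + 1).
Complete factorization: g(α) = (α + 1)·(α^2 + α + 2)·(α^3 + 2α^2 + 1).
Factor degrees with multiplicity: 1 + 2 + 3 = 6.

1, 2, 3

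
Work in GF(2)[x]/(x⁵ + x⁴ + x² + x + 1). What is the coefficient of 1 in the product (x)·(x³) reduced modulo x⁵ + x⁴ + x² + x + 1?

Multiply in GF(2)[x]: (x)·(x³) = x⁴.
Reduced: x⁴.

0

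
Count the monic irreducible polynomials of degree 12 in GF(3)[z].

Gauss's count: N_{3}(12) = (1/12) Σ_{d|12} μ(12/d)·3^d.
Divisors of 12: 1, 2, 3, 4, 6, 12; μ(12/d) for each: 0, 1, 0, -1, -1, 1.
Σ = 3^2 − 3^4 − 3^6 + 3^12 = 530640.
N = 530640/12 = 44220.

44220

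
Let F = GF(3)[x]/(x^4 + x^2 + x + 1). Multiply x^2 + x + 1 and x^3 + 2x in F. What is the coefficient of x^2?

0

Multiply in GF(3)[x]: (x^2 + x + 1)·(x^3 + 2x) = x^5 + x^4 + 2x^2 + 2x.
Reduce using x^4 ≡ 2x^2 + 2x + 2 (mod x^4 + x^2 + x + 1).
Reduced: 2x^3 + 2.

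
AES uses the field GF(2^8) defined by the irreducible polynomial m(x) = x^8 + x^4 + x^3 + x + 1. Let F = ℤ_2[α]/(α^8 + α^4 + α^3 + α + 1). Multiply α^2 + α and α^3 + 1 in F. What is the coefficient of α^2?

1

Multiply in ℤ_2[α]: (α^2 + α)·(α^3 + 1) = α^5 + α^4 + α^2 + α.
Reduced: α^5 + α^4 + α^2 + α.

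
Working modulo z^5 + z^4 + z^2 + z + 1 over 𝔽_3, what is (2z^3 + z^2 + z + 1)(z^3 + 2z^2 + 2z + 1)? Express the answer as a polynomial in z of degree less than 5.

Multiply in 𝔽_3[z]: (2z^3 + z^2 + z + 1)·(z^3 + 2z^2 + 2z + 1) = 2z^6 + 2z^5 + z^4 + z^3 + 2z^2 + 1.
Reduce using z^5 ≡ 2z^4 + 2z^2 + 2z + 2 (mod z^5 + z^4 + z^2 + z + 1).
Reduced: z^4 + 2z^3 + z + 1.

z^4 + 2z^3 + z + 1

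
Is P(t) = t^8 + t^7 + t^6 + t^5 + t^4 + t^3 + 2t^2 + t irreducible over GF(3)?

Check for roots in GF(3): P(0) = 0 → root; P(1) = 0 → root; P(2) = 1.
P(0) = 0, so (t) divides P(t); P is reducible.

No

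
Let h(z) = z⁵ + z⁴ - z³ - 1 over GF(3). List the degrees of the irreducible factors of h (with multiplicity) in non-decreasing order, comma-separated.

Roots in GF(3): h(0) = 2; h(1) = 0 → root; h(2) = 0 → root.
Linear factors from roots: (z - 1), (z + 1).
Complete factorization: h(z) = (z + 1)·(z - 1)^2·(z² - z - 1).
Factor degrees with multiplicity: 1 + 1 + 1 + 2 = 5.

1, 1, 1, 2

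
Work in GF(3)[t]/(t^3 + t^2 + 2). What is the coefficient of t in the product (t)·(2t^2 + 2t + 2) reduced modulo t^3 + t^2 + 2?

2

Multiply in GF(3)[t]: (t)·(2t^2 + 2t + 2) = 2t^3 + 2t^2 + 2t.
Reduce using t^3 ≡ 2t^2 + 1 (mod t^3 + t^2 + 2).
Reduced: 2t + 2.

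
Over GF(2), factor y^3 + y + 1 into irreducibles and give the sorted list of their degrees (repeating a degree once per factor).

3

Write f(y) = y^3 + y + 1.
Roots in GF(2): f(0) = 1; f(1) = 1.
Complete factorization: f(y) = (y^3 + y + 1).
Factor degrees with multiplicity: 3 = 3.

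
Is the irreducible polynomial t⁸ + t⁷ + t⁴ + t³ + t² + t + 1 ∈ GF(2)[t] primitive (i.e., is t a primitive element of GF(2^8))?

No

Write f(t) = t⁸ + t⁷ + t⁴ + t³ + t² + t + 1.
|GF(2^8)^×| = 2^8 − 1 = 255. Prime factorization: 255 = 3·5·17.
f is primitive ⇔ t has order 255 in GF(2)[t]/(f), i.e. t^(255/q) ≠ 1 for each prime q | 255.
t^(85) mod f = t⁷ + t⁶ + t⁵ + t⁴ + t³ + t + 1.
t^(51) mod f = 1
t^(15) mod f = t⁷ + t⁶ + t⁵ + t⁴ + 1.
Since t^(51) = 1, the order of t divides 51 < 255; not primitive.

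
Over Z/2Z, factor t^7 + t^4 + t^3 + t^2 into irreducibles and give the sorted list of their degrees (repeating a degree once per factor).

1, 1, 1, 1, 3

Write f(t) = t^7 + t^4 + t^3 + t^2.
Roots in Z/2Z: f(0) = 0 → root; f(1) = 0 → root.
Linear factors from roots: (t), (t + 1).
Complete factorization: f(t) = (t)^2·(t + 1)^2·(t^3 + t + 1).
Factor degrees with multiplicity: 1 + 1 + 1 + 1 + 3 = 7.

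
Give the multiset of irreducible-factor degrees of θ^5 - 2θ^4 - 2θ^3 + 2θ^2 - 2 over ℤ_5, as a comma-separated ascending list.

Write h(θ) = θ^5 - 2θ^4 - 2θ^3 + 2θ^2 - 2.
Roots in ℤ_5: h(0) = 3; h(1) = 2; h(2) = 0 → root; h(3) = 3; h(4) = 4.
Linear factors from roots: (θ - 2).
Complete factorization: h(θ) = (θ - 2)^2·(θ^3 + 2θ^2 + 2θ + 2).
Factor degrees with multiplicity: 1 + 1 + 3 = 5.

1, 1, 3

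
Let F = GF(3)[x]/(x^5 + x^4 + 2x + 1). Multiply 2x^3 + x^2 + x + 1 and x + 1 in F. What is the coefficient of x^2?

Multiply in GF(3)[x]: (2x^3 + x^2 + x + 1)·(x + 1) = 2x^4 + 2x^2 + 2x + 1.
Reduced: 2x^4 + 2x^2 + 2x + 1.

2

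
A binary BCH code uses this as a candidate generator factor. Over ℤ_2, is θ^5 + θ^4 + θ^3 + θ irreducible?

No

Write g(θ) = θ^5 + θ^4 + θ^3 + θ.
Check for roots in ℤ_2: g(0) = 0 → root; g(1) = 0 → root.
g(0) = 0, so (θ) divides g(θ); g is reducible.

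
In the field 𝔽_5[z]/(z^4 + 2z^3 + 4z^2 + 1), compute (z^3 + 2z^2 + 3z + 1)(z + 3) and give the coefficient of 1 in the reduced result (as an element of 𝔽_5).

Multiply in 𝔽_5[z]: (z^3 + 2z^2 + 3z + 1)·(z + 3) = z^4 + 4z^2 + 3.
Reduce using z^4 ≡ 3z^3 + z^2 + 4 (mod z^4 + 2z^3 + 4z^2 + 1).
Reduced: 3z^3 + 2.

2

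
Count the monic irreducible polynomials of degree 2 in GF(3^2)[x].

Gauss's count: N_{9}(2) = (1/2) Σ_{d|2} μ(2/d)·9^d.
Divisors of 2: 1, 2; μ(2/d) for each: -1, 1.
Σ = − 9^1 + 9^2 = 72.
N = 72/2 = 36.

36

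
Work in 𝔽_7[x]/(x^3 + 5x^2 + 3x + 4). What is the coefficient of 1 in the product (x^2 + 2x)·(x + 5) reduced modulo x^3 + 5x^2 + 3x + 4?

Multiply in 𝔽_7[x]: (x^2 + 2x)·(x + 5) = x^3 + 3x.
Reduce using x^3 ≡ 2x^2 + 4x + 3 (mod x^3 + 5x^2 + 3x + 4).
Reduced: 2x^2 + 3.

3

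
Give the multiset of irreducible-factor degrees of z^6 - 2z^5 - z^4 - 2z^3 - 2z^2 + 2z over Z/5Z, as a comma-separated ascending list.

Write h(z) = z^6 - 2z^5 - z^4 - 2z^3 - 2z^2 + 2z.
Roots in Z/5Z: h(0) = 0 → root; h(1) = 1; h(2) = 4; h(3) = 1; h(4) = 0 → root.
Linear factors from roots: (z), (z + 1).
Complete factorization: h(z) = (z)·(z + 1)·(z^2 - 2)·(z^2 + 2z - 1).
Factor degrees with multiplicity: 1 + 1 + 2 + 2 = 6.

1, 1, 2, 2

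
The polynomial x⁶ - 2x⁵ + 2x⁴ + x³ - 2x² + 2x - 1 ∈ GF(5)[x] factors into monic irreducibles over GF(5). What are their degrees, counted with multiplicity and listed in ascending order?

1, 2, 3

Write g(x) = x⁶ - 2x⁵ + 2x⁴ + x³ - 2x² + 2x - 1.
Roots in GF(5): g(0) = 4; g(1) = 1; g(2) = 0 → root; g(3) = 4; g(4) = 4.
Linear factors from roots: (x - 2).
Complete factorization: g(x) = (x - 2)·(x² - x + 2)·(x³ + x² + x - 1).
Factor degrees with multiplicity: 1 + 2 + 3 = 6.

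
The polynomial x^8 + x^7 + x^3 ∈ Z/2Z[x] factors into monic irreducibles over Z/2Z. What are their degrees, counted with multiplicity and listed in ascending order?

Write h(x) = x^8 + x^7 + x^3.
Roots in Z/2Z: h(0) = 0 → root; h(1) = 1.
Linear factors from roots: (x).
Complete factorization: h(x) = (x)^3·(x^2 + x + 1)·(x^3 + x + 1).
Factor degrees with multiplicity: 1 + 1 + 1 + 2 + 3 = 8.

1, 1, 1, 2, 3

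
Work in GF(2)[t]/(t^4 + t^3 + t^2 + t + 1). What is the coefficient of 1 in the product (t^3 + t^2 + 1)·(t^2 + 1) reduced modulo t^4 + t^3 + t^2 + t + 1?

Multiply in GF(2)[t]: (t^3 + t^2 + 1)·(t^2 + 1) = t^5 + t^4 + t^3 + 1.
Reduce using t^4 ≡ t^3 + t^2 + t + 1 (mod t^4 + t^3 + t^2 + t + 1).
Reduced: t^2 + t + 1.

1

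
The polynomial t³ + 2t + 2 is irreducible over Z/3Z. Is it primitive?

No

Write f(t) = t³ + 2t + 2.
|GF(3^3)^×| = 3^3 − 1 = 26. Prime factorization: 26 = 2·13.
f is primitive ⇔ t has order 26 in GF(3)[t]/(f), i.e. t^(26/q) ≠ 1 for each prime q | 26.
t^(13) mod f = 1
t^(2) mod f = t².
Since t^(13) = 1, the order of t divides 13 < 26; not primitive.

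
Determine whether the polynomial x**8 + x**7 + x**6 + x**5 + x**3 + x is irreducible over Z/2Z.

No

Write g(x) = x**8 + x**7 + x**6 + x**5 + x**3 + x.
Check for roots in Z/2Z: g(0) = 0 → root; g(1) = 0 → root.
g(0) = 0, so (x) divides g(x); g is reducible.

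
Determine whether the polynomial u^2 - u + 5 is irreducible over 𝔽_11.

No

Write f(u) = u^2 - u + 5.
Check each element of 𝔽_11 for a root: f(0)=5, f(1)=5, f(2)=7, f(3)=0, f(4)=6, f(5)=3, f(6)=2, f(7)=3, f(8)=6, f(9)=0, f(10)=7.
f(3) = 0, so (u − 3) divides f(u); f is reducible.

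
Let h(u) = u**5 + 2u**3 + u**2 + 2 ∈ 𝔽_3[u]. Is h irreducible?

No

Check for roots in 𝔽_3: h(0) = 2; h(1) = 0 → root; h(2) = 0 → root.
h(1) = 0, so (u − 1) divides h(u); h is reducible.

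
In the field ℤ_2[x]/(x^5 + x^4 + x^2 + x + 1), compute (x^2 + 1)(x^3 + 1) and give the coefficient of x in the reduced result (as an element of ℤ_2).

1

Multiply in ℤ_2[x]: (x^2 + 1)·(x^3 + 1) = x^5 + x^3 + x^2 + 1.
Reduce using x^5 ≡ x^4 + x^2 + x + 1 (mod x^5 + x^4 + x^2 + x + 1).
Reduced: x^4 + x^3 + x.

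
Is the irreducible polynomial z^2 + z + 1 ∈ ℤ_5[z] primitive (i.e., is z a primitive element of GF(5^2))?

No

Write f(z) = z^2 + z + 1.
|GF(5^2)^×| = 5^2 − 1 = 24. Prime factorization: 24 = 2^3·3.
f is primitive ⇔ z has order 24 in GF(5)[z]/(f), i.e. z^(24/q) ≠ 1 for each prime q | 24.
z^(12) mod f = 1
z^(8) mod f = 4z + 4.
Since z^(12) = 1, the order of z divides 12 < 24; not primitive.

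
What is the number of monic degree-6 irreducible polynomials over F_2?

The number of monic irreducibles of degree 6 over GF(2) is (1/6)·Σ_{d∣6} μ(6/d) 2^d.
Divisors of 6: 1, 2, 3, 6; μ(6/d) for each: 1, -1, -1, 1.
Σ = 2^1 − 2^2 − 2^3 + 2^6 = 54.
N = 54/6 = 9.

9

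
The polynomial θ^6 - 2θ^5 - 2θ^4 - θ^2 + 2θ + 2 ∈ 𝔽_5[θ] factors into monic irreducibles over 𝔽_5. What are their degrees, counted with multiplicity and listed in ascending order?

Write g(θ) = θ^6 - 2θ^5 - 2θ^4 - θ^2 + 2θ + 2.
Roots in 𝔽_5: g(0) = 2; g(1) = 0 → root; g(2) = 0 → root; g(3) = 0 → root; g(4) = 0 → root.
Linear factors from roots: (θ - 1), (θ - 2), (θ + 2), (θ + 1).
Complete factorization: g(θ) = (θ + 1)·(θ + 2)·(θ - 2)·(θ - 1)·(θ^2 - 2θ - 2).
Factor degrees with multiplicity: 1 + 1 + 1 + 1 + 2 = 6.

1, 1, 1, 1, 2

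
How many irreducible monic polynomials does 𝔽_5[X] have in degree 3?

x^(5^3) − x is the product of all monic irreducibles of degree dividing 3; Möbius inversion gives N = (1/3) Σ μ(3/d)·5^d.
Divisors of 3: 1, 3; μ(3/d) for each: -1, 1.
Σ = − 5^1 + 5^3 = 120.
N = 120/3 = 40.

40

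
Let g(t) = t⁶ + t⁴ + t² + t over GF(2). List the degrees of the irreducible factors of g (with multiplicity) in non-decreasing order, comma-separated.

Roots in GF(2): g(0) = 0 → root; g(1) = 0 → root.
Linear factors from roots: (t), (t + 1).
Complete factorization: g(t) = (t)·(t + 1)·(t⁴ + t³ + 1).
Factor degrees with multiplicity: 1 + 1 + 4 = 6.

1, 1, 4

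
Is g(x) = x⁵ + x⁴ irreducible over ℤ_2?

No

Check for roots in ℤ_2: g(0) = 0 → root; g(1) = 0 → root.
g(0) = 0, so (x) divides g(x); g is reducible.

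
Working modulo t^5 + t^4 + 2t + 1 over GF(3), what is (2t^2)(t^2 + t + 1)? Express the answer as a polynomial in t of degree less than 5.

2t^4 + 2t^3 + 2t^2

Multiply in GF(3)[t]: (2t^2)·(t^2 + t + 1) = 2t^4 + 2t^3 + 2t^2.
Reduced: 2t^4 + 2t^3 + 2t^2.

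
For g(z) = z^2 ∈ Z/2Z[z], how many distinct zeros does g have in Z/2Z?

Evaluate at each of the 2 elements of Z/2Z:
g(0) = 0 → root; g(1) = 1.
Roots: {0}.

1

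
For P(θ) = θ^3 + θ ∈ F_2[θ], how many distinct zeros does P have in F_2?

Evaluate at each of the 2 elements of F_2:
P(0) = 0 → root; P(1) = 0 → root.
Roots: {0, 1}.

2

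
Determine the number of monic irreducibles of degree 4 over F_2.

3

The number of monic irreducibles of degree 4 over GF(2) is (1/4)·Σ_{d∣4} μ(4/d) 2^d.
Divisors of 4: 1, 2, 4; μ(4/d) for each: 0, -1, 1.
Σ = − 2^2 + 2^4 = 12.
N = 12/4 = 3.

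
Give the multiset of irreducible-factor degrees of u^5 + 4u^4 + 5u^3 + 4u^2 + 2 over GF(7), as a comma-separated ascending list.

Write h(u) = u^5 + 4u^4 + 5u^3 + 4u^2 + 2.
Linear factors from roots: (u + 5).
Complete factorization: h(u) = (u + 5)·(u^2 + u + 3)·(u^2 + 5u + 2).
Factor degrees with multiplicity: 1 + 2 + 2 = 5.

1, 2, 2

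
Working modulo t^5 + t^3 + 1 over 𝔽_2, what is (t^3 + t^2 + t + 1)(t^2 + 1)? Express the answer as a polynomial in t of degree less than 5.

Multiply in 𝔽_2[t]: (t^3 + t^2 + t + 1)·(t^2 + 1) = t^5 + t^4 + t + 1.
Reduce using t^5 ≡ t^3 + 1 (mod t^5 + t^3 + 1).
Reduced: t^4 + t^3 + t.

t^4 + t^3 + t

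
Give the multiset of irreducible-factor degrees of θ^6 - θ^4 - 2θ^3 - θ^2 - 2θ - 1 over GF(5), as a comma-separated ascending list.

Write h(θ) = θ^6 - θ^4 - 2θ^3 - θ^2 - 2θ - 1.
Roots in GF(5): h(0) = 4; h(1) = 4; h(2) = 3; h(3) = 3; h(4) = 2.
Complete factorization: h(θ) = (θ^6 - θ^4 - 2θ^3 - θ^2 - 2θ - 1).
Factor degrees with multiplicity: 6 = 6.

6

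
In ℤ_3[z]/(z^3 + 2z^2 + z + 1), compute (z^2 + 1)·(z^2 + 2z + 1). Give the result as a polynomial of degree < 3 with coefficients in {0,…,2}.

z^2 + z + 1

Multiply in ℤ_3[z]: (z^2 + 1)·(z^2 + 2z + 1) = z^4 + 2z^3 + 2z^2 + 2z + 1.
Reduce using z^3 ≡ z^2 + 2z + 2 (mod z^3 + 2z^2 + z + 1).
Reduced: z^2 + z + 1.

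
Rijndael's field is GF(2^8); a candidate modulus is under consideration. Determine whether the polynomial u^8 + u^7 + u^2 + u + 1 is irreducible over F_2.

Yes

Write h(u) = u^8 + u^7 + u^2 + u + 1.
Check for roots in F_2: h(0) = 1; h(1) = 1.
No roots, so no linear factors.
Monic irreducibles of degree 2 over GF(2): u^2 + u + 1.
None of them divide h (all give nonzero remainder).
Monic irreducibles of degree 3 over GF(2): u^3 + u + 1, u^3 + u^2 + 1.
None of them divide h (all give nonzero remainder).
Monic irreducibles of degree 4 over GF(2): u^4 + u + 1, u^4 + u^3 + 1, u^4 + u^3 + u^2 + u + 1.
None of them divide h (all give nonzero remainder).
No irreducible factor of degree ≤ 4 exists, so h is irreducible over GF(2).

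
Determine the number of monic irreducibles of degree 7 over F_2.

x^(2^7) − x is the product of all monic irreducibles of degree dividing 7; Möbius inversion gives N = (1/7) Σ μ(7/d)·2^d.
Divisors of 7: 1, 7; μ(7/d) for each: -1, 1.
Σ = − 2^1 + 2^7 = 126.
N = 126/7 = 18.

18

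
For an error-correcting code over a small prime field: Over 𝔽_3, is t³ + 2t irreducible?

Write m(t) = t³ + 2t.
Check for roots in 𝔽_3: m(0) = 0 → root; m(1) = 0 → root; m(2) = 0 → root.
m(0) = 0, so (t) divides m(t); m is reducible.

No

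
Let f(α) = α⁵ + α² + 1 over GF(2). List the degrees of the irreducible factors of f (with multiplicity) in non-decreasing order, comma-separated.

Roots in GF(2): f(0) = 1; f(1) = 1.
Complete factorization: f(α) = (α⁵ + α² + 1).
Factor degrees with multiplicity: 5 = 5.

5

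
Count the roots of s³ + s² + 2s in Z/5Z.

Write h(s) = s³ + s² + 2s.
Evaluate at each of the 5 elements of Z/5Z:
h(0) = 0 → root; h(1) = 4; h(2) = 1; h(3) = 2; h(4) = 3.
Roots: {0}.

1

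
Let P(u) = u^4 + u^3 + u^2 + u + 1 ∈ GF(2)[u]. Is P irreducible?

Check for roots in GF(2): P(0) = 1; P(1) = 1.
No roots, so no linear factors.
Monic irreducibles of degree 2 over GF(2): u^2 + u + 1.
None of them divide P (all give nonzero remainder).
No irreducible factor of degree ≤ 2 exists, so P is irreducible over GF(2).

Yes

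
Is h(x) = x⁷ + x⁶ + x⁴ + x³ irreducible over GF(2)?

Check for roots in GF(2): h(0) = 0 → root; h(1) = 0 → root.
h(0) = 0, so (x) divides h(x); h is reducible.

No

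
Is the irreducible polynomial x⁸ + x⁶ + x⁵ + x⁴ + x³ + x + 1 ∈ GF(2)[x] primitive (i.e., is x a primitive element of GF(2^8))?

Write f(x) = x⁸ + x⁶ + x⁵ + x⁴ + x³ + x + 1.
|GF(2^8)^×| = 2^8 − 1 = 255. Prime factorization: 255 = 3·5·17.
f is primitive ⇔ x has order 255 in GF(2)[x]/(f), i.e. x^(255/q) ≠ 1 for each prime q | 255.
x^(85) mod f = 1
x^(51) mod f = x⁶ + x⁵ + x⁴ + x³.
x^(15) mod f = x⁷ + x⁵ + x⁴ + x³ + x².
Since x^(85) = 1, the order of x divides 85 < 255; not primitive.

No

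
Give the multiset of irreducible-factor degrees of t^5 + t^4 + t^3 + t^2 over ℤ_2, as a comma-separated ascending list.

Write h(t) = t^5 + t^4 + t^3 + t^2.
Roots in ℤ_2: h(0) = 0 → root; h(1) = 0 → root.
Linear factors from roots: (t), (t + 1).
Complete factorization: h(t) = (t)^2·(t + 1)^3.
Factor degrees with multiplicity: 1 + 1 + 1 + 1 + 1 = 5.

1, 1, 1, 1, 1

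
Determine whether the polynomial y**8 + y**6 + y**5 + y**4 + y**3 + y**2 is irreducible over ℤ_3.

No

Write m(y) = y**8 + y**6 + y**5 + y**4 + y**3 + y**2.
Check for roots in ℤ_3: m(0) = 0 → root; m(1) = 0 → root; m(2) = 2.
m(0) = 0, so (y) divides m(y); m is reducible.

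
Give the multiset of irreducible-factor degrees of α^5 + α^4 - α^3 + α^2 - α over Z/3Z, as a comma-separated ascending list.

Write f(α) = α^5 + α^4 - α^3 + α^2 - α.
Roots in Z/3Z: f(0) = 0 → root; f(1) = 1; f(2) = 0 → root.
Linear factors from roots: (α), (α + 1).
Complete factorization: f(α) = (α)·(α + 1)·(α^3 - α - 1).
Factor degrees with multiplicity: 1 + 1 + 3 = 5.

1, 1, 3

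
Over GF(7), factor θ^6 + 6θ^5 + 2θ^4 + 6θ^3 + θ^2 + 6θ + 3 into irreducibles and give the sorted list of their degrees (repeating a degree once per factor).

1, 1, 2, 2

Write h(θ) = θ^6 + 6θ^5 + 2θ^4 + 6θ^3 + θ^2 + 6θ + 3.
Linear factors from roots: (θ + 4), (θ + 3).
Complete factorization: h(θ) = (θ + 3)·(θ + 4)·(θ^2 + θ + 3)·(θ^2 + 5θ + 3).
Factor degrees with multiplicity: 1 + 1 + 2 + 2 = 6.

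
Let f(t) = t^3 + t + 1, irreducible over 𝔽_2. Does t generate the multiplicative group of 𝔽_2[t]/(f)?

|GF(2^3)^×| = 2^3 − 1 = 7. Prime factorization: 7 = 7.
f is primitive ⇔ t has order 7 in GF(2)[t]/(f), i.e. t^(7/q) ≠ 1 for each prime q | 7.
t^(1) mod f = t.
None equal 1, so t has full order 7; f is primitive.

Yes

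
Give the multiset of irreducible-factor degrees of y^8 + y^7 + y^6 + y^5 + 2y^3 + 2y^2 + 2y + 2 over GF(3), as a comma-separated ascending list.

Write g(y) = y^8 + y^7 + y^6 + y^5 + 2y^3 + 2y^2 + 2y + 2.
Roots in GF(3): g(0) = 2; g(1) = 0 → root; g(2) = 0 → root.
Linear factors from roots: (y + 2), (y + 1).
Complete factorization: g(y) = (y + 1)·(y + 2)·(y^2 + 1)·(y^4 + y^3 + y^2 + y + 1).
Factor degrees with multiplicity: 1 + 1 + 2 + 4 = 8.

1, 1, 2, 4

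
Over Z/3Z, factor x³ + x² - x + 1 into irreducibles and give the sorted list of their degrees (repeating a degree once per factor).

Write f(x) = x³ + x² - x + 1.
Roots in Z/3Z: f(0) = 1; f(1) = 2; f(2) = 2.
Complete factorization: f(x) = (x³ + x² - x + 1).
Factor degrees with multiplicity: 3 = 3.

3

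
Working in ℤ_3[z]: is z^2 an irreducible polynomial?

Write P(z) = z^2.
Check for roots in ℤ_3: P(0) = 0 → root; P(1) = 1; P(2) = 1.
P(0) = 0, so (z) divides P(z); P is reducible.

No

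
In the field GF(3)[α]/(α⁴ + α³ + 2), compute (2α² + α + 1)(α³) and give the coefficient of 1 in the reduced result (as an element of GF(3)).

Multiply in GF(3)[α]: (2α² + α + 1)·(α³) = 2α⁵ + α⁴ + α³.
Reduce using α⁴ ≡ 2α³ + 1 (mod α⁴ + α³ + 2).
Reduced: 2α³ + 2α + 2.

2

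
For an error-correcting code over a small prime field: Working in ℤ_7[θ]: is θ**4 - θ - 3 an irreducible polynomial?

Write g(θ) = θ**4 - θ - 3.
Check for roots in ℤ_7: g(0) = 4; g(1) = 4; g(2) = 4; g(3) = 5; g(4) = 4; g(5) = 1; g(6) = 6.
No roots, so no linear factors.
Degree-2 irreducible divisors: test the 21 monic irreducibles of degree 2 over GF(7).
None of them divide g (all give nonzero remainder).
No irreducible factor of degree ≤ 2 exists, so g is irreducible over GF(7).

Yes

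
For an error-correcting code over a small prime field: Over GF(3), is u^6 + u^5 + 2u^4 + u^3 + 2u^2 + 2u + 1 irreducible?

Yes

Write m(u) = u^6 + u^5 + 2u^4 + u^3 + 2u^2 + 2u + 1.
Check for roots in GF(3): m(0) = 1; m(1) = 1; m(2) = 2.
No roots, so no linear factors.
Monic irreducibles of degree 2 over GF(3): u^2 + 1, u^2 + u + 2, u^2 + 2u + 2.
None of them divide m (all give nonzero remainder).
Degree-3 irreducible divisors: test the 8 monic irreducibles of degree 3 over GF(3).
None of them divide m (all give nonzero remainder).
No irreducible factor of degree ≤ 3 exists, so m is irreducible over GF(3).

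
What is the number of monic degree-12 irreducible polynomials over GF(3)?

44220

Gauss's count: N_{3}(12) = (1/12) Σ_{d|12} μ(12/d)·3^d.
Divisors of 12: 1, 2, 3, 4, 6, 12; μ(12/d) for each: 0, 1, 0, -1, -1, 1.
Σ = 3^2 − 3^4 − 3^6 + 3^12 = 530640.
N = 530640/12 = 44220.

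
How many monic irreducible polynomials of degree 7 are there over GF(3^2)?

683280

The number of monic irreducibles of degree 7 over GF(9) is (1/7)·Σ_{d∣7} μ(7/d) 9^d.
Divisors of 7: 1, 7; μ(7/d) for each: -1, 1.
Σ = − 9^1 + 9^7 = 4782960.
N = 4782960/7 = 683280.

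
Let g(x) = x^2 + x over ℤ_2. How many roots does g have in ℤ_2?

2

Evaluate at each of the 2 elements of ℤ_2:
g(0) = 0 → root; g(1) = 0 → root.
Roots: {0, 1}.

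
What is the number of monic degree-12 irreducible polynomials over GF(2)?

x^(2^12) − x is the product of all monic irreducibles of degree dividing 12; Möbius inversion gives N = (1/12) Σ μ(12/d)·2^d.
Divisors of 12: 1, 2, 3, 4, 6, 12; μ(12/d) for each: 0, 1, 0, -1, -1, 1.
Σ = 2^2 − 2^4 − 2^6 + 2^12 = 4020.
N = 4020/12 = 335.

335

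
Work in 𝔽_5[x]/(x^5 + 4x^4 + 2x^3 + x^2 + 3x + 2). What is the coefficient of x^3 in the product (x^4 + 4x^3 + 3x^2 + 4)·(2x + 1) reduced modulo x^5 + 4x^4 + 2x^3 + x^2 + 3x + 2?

Multiply in 𝔽_5[x]: (x^4 + 4x^3 + 3x^2 + 4)·(2x + 1) = 2x^5 + 4x^4 + 3x^2 + 3x + 4.
Reduce using x^5 ≡ x^4 + 3x^3 + 4x^2 + 2x + 3 (mod x^5 + 4x^4 + 2x^3 + x^2 + 3x + 2).
Reduced: x^4 + x^3 + x^2 + 2x.

1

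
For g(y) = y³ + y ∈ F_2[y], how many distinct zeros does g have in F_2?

Evaluate at each of the 2 elements of F_2:
g(0) = 0 → root; g(1) = 0 → root.
Roots: {0, 1}.

2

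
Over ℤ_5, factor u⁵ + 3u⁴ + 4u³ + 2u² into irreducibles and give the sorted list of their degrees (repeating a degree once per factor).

Write f(u) = u⁵ + 3u⁴ + 4u³ + 2u².
Roots in ℤ_5: f(0) = 0 → root; f(1) = 0 → root; f(2) = 0 → root; f(3) = 2; f(4) = 0 → root.
Linear factors from roots: (u), (u + 4), (u + 3), (u + 1).
Complete factorization: f(u) = (u + 1)·(u + 3)·(u + 4)·(u)^2.
Factor degrees with multiplicity: 1 + 1 + 1 + 1 + 1 = 5.

1, 1, 1, 1, 1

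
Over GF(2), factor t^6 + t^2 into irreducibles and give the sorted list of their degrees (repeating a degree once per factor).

Write g(t) = t^6 + t^2.
Roots in GF(2): g(0) = 0 → root; g(1) = 0 → root.
Linear factors from roots: (t), (t + 1).
Complete factorization: g(t) = (t)^2·(t + 1)^4.
Factor degrees with multiplicity: 1 + 1 + 1 + 1 + 1 + 1 = 6.

1, 1, 1, 1, 1, 1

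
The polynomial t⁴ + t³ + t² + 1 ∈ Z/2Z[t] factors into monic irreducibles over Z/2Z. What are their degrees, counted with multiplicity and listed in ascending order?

Write g(t) = t⁴ + t³ + t² + 1.
Roots in Z/2Z: g(0) = 1; g(1) = 0 → root.
Linear factors from roots: (t + 1).
Complete factorization: g(t) = (t + 1)·(t³ + t + 1).
Factor degrees with multiplicity: 1 + 3 = 4.

1, 3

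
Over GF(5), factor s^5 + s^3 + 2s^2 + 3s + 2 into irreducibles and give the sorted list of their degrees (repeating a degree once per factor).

Write h(s) = s^5 + s^3 + 2s^2 + 3s + 2.
Roots in GF(5): h(0) = 2; h(1) = 4; h(2) = 1; h(3) = 4; h(4) = 4.
Complete factorization: h(s) = (s^2 + s + 1)·(s^3 + 4s^2 + s + 2).
Factor degrees with multiplicity: 2 + 3 = 5.

2, 3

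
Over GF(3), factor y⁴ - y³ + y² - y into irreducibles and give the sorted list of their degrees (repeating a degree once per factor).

1, 1, 2

Write h(y) = y⁴ - y³ + y² - y.
Roots in GF(3): h(0) = 0 → root; h(1) = 0 → root; h(2) = 1.
Linear factors from roots: (y), (y - 1).
Complete factorization: h(y) = (y)·(y - 1)·(y² + 1).
Factor degrees with multiplicity: 1 + 1 + 2 = 4.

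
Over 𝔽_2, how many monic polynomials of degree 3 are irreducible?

2

Gauss's count: N_{2}(3) = (1/3) Σ_{d|3} μ(3/d)·2^d.
Divisors of 3: 1, 3; μ(3/d) for each: -1, 1.
Σ = − 2^1 + 2^3 = 6.
N = 6/3 = 2.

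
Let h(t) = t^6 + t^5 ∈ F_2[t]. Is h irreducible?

Check for roots in F_2: h(0) = 0 → root; h(1) = 0 → root.
h(0) = 0, so (t) divides h(t); h is reducible.

No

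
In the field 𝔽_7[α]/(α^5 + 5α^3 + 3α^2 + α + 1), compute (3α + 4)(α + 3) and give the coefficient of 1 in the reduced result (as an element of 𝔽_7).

Multiply in 𝔽_7[α]: (3α + 4)·(α + 3) = 3α^2 + 6α + 5.
Reduced: 3α^2 + 6α + 5.

5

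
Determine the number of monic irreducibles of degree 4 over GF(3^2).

The number of monic irreducibles of degree 4 over GF(9) is (1/4)·Σ_{d∣4} μ(4/d) 9^d.
Divisors of 4: 1, 2, 4; μ(4/d) for each: 0, -1, 1.
Σ = − 9^2 + 9^4 = 6480.
N = 6480/4 = 1620.

1620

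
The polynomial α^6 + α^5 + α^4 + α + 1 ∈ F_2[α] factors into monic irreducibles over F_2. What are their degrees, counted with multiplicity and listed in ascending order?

Write f(α) = α^6 + α^5 + α^4 + α + 1.
Roots in F_2: f(0) = 1; f(1) = 1.
Complete factorization: f(α) = (α^6 + α^5 + α^4 + α + 1).
Factor degrees with multiplicity: 6 = 6.

6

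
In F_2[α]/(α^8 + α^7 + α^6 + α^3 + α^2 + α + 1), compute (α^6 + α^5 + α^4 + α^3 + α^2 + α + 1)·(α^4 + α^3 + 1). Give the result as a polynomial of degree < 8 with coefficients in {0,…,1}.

Multiply in F_2[α]: (α^6 + α^5 + α^4 + α^3 + α^2 + α + 1)·(α^4 + α^3 + 1) = α^10 + α^6 + α^5 + α^4 + α^2 + α + 1.
Reduce using α^8 ≡ α^7 + α^6 + α^3 + α^2 + α + 1 (mod α^8 + α^7 + α^6 + α^3 + α^2 + α + 1).
Reduced: α^7 + α^6 + α^4 + α^2 + 1.

α^7 + α^6 + α^4 + α^2 + 1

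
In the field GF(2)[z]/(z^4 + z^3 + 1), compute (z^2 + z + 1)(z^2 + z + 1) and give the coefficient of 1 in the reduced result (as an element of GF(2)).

Multiply in GF(2)[z]: (z^2 + z + 1)·(z^2 + z + 1) = z^4 + z^2 + 1.
Reduce using z^4 ≡ z^3 + 1 (mod z^4 + z^3 + 1).
Reduced: z^3 + z^2.

0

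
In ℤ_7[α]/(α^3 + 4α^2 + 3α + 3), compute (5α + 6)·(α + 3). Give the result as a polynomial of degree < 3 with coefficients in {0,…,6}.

5α^2 + 4

Multiply in ℤ_7[α]: (5α + 6)·(α + 3) = 5α^2 + 4.
Reduced: 5α^2 + 4.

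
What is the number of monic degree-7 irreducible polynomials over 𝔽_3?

312

x^(3^7) − x is the product of all monic irreducibles of degree dividing 7; Möbius inversion gives N = (1/7) Σ μ(7/d)·3^d.
Divisors of 7: 1, 7; μ(7/d) for each: -1, 1.
Σ = − 3^1 + 3^7 = 2184.
N = 2184/7 = 312.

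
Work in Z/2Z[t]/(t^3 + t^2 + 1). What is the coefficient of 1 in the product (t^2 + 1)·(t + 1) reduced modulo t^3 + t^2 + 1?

0

Multiply in Z/2Z[t]: (t^2 + 1)·(t + 1) = t^3 + t^2 + t + 1.
Reduce using t^3 ≡ t^2 + 1 (mod t^3 + t^2 + 1).
Reduced: t.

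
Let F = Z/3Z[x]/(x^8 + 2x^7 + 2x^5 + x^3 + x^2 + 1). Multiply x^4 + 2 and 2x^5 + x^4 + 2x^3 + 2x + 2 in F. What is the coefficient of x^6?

Multiply in Z/3Z[x]: (x^4 + 2)·(2x^5 + x^4 + 2x^3 + 2x + 2) = 2x^9 + x^8 + 2x^7 + x^4 + x^3 + x + 1.
Reduce using x^8 ≡ x^7 + x^5 + 2x^3 + 2x^2 + 2 (mod x^8 + 2x^7 + 2x^5 + x^3 + x^2 + 1).
Reduced: 2x^7 + 2x^6 + 2x^4 + 2x^3 + 2x + 1.

2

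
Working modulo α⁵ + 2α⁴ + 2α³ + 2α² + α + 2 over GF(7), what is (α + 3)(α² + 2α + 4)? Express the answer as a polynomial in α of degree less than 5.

Multiply in GF(7)[α]: (α + 3)·(α² + 2α + 4) = α³ + 5α² + 3α + 5.
Reduced: α³ + 5α² + 3α + 5.

α^3 + 5α^2 + 3α + 5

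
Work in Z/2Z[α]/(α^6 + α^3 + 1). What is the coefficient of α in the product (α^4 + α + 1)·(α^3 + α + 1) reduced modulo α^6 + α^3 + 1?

1

Multiply in Z/2Z[α]: (α^4 + α + 1)·(α^3 + α + 1) = α^7 + α^5 + α^3 + α^2 + 1.
Reduce using α^6 ≡ α^3 + 1 (mod α^6 + α^3 + 1).
Reduced: α^5 + α^4 + α^3 + α^2 + α + 1.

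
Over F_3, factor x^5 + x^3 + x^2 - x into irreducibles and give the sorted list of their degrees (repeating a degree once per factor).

1, 1, 3

Write g(x) = x^5 + x^3 + x^2 - x.
Roots in F_3: g(0) = 0 → root; g(1) = 2; g(2) = 0 → root.
Linear factors from roots: (x), (x + 1).
Complete factorization: g(x) = (x)·(x + 1)·(x^3 - x^2 - x - 1).
Factor degrees with multiplicity: 1 + 1 + 3 = 5.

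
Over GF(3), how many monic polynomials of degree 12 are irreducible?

44220

The number of monic irreducibles of degree 12 over GF(3) is (1/12)·Σ_{d∣12} μ(12/d) 3^d.
Divisors of 12: 1, 2, 3, 4, 6, 12; μ(12/d) for each: 0, 1, 0, -1, -1, 1.
Σ = 3^2 − 3^4 − 3^6 + 3^12 = 530640.
N = 530640/12 = 44220.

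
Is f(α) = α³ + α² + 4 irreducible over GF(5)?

No

Check for roots in GF(5): f(0) = 4; f(1) = 1; f(2) = 1; f(3) = 0 → root; f(4) = 4.
f(3) = 0, so (α − 3) divides f(α); f is reducible.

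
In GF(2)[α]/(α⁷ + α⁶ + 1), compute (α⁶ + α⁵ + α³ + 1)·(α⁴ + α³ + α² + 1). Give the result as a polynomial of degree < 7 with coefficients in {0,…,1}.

Multiply in GF(2)[α]: (α⁶ + α⁵ + α³ + 1)·(α⁴ + α³ + α² + 1) = α¹⁰ + α⁴ + α² + 1.
Reduce using α⁷ ≡ α⁶ + 1 (mod α⁷ + α⁶ + 1).
Reduced: α⁶ + α⁴ + α³ + α.

α^6 + α^4 + α^3 + α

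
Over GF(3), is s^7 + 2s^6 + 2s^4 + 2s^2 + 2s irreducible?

Write f(s) = s^7 + 2s^6 + 2s^4 + 2s^2 + 2s.
Check for roots in GF(3): f(0) = 0 → root; f(1) = 0 → root; f(2) = 0 → root.
f(0) = 0, so (s) divides f(s); f is reducible.

No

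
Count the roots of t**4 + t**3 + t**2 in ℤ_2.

Write g(t) = t**4 + t**3 + t**2.
Evaluate at each of the 2 elements of ℤ_2:
g(0) = 0 → root; g(1) = 1.
Roots: {0}.

1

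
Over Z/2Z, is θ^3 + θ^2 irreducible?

No

Write g(θ) = θ^3 + θ^2.
Check for roots in Z/2Z: g(0) = 0 → root; g(1) = 0 → root.
g(0) = 0, so (θ) divides g(θ); g is reducible.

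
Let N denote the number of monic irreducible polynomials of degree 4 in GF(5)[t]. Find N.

150

The number of monic irreducibles of degree 4 over GF(5) is (1/4)·Σ_{d∣4} μ(4/d) 5^d.
Divisors of 4: 1, 2, 4; μ(4/d) for each: 0, -1, 1.
Σ = − 5^2 + 5^4 = 600.
N = 600/4 = 150.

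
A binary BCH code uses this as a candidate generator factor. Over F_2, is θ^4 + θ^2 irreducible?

No

Write f(θ) = θ^4 + θ^2.
Check for roots in F_2: f(0) = 0 → root; f(1) = 0 → root.
f(0) = 0, so (θ) divides f(θ); f is reducible.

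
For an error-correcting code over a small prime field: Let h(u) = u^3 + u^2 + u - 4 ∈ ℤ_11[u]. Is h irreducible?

Yes

Check each element of ℤ_11 for a root: h(0)=7, h(1)=10, h(2)=10, h(3)=2, h(4)=3, h(5)=8, h(6)=1, h(7)=10, h(8)=8, h(9)=1, h(10)=6.
No roots. A degree-3 polynomial over a field with no linear factor is irreducible.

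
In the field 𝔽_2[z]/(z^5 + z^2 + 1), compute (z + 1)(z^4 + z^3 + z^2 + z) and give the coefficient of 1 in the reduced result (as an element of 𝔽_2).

Multiply in 𝔽_2[z]: (z + 1)·(z^4 + z^3 + z^2 + z) = z^5 + z.
Reduce using z^5 ≡ z^2 + 1 (mod z^5 + z^2 + 1).
Reduced: z^2 + z + 1.

1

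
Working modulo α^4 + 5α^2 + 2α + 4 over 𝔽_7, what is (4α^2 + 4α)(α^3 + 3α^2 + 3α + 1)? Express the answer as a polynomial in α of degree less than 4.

Multiply in 𝔽_7[α]: (4α^2 + 4α)·(α^3 + 3α^2 + 3α + 1) = 4α^5 + 2α^4 + 3α^3 + 2α^2 + 4α.
Reduce using α^4 ≡ 2α^2 + 5α + 3 (mod α^4 + 5α^2 + 2α + 4).
Reduced: 4α^3 + 5α^2 + 5α + 6.

4α^3 + 5α^2 + 5α + 6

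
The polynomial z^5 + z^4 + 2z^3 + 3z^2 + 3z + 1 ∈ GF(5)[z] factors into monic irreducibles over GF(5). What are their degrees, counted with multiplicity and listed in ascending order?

1, 2, 2

Write g(z) = z^5 + z^4 + 2z^3 + 3z^2 + 3z + 1.
Roots in GF(5): g(0) = 1; g(1) = 1; g(2) = 3; g(3) = 0 → root; g(4) = 4.
Linear factors from roots: (z + 2).
Complete factorization: g(z) = (z + 2)·(z^2 + z + 2)·(z^2 + 3z + 4).
Factor degrees with multiplicity: 1 + 2 + 2 = 5.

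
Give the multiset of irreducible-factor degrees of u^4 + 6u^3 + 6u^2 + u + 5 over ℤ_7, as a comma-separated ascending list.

Write g(u) = u^4 + 6u^3 + 6u^2 + u + 5.
Complete factorization: g(u) = (u^4 + 6u^3 + 6u^2 + u + 5).
Factor degrees with multiplicity: 4 = 4.

4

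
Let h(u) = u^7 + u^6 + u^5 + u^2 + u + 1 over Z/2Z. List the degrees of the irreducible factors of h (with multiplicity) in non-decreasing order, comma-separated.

1, 2, 4

Roots in Z/2Z: h(0) = 1; h(1) = 0 → root.
Linear factors from roots: (u + 1).
Complete factorization: h(u) = (u + 1)·(u^2 + u + 1)·(u^4 + u^3 + u^2 + u + 1).
Factor degrees with multiplicity: 1 + 2 + 4 = 7.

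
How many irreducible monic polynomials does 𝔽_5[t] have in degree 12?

The number of monic irreducibles of degree 12 over GF(5) is (1/12)·Σ_{d∣12} μ(12/d) 5^d.
Divisors of 12: 1, 2, 3, 4, 6, 12; μ(12/d) for each: 0, 1, 0, -1, -1, 1.
Σ = 5^2 − 5^4 − 5^6 + 5^12 = 244124400.
N = 244124400/12 = 20343700.

20343700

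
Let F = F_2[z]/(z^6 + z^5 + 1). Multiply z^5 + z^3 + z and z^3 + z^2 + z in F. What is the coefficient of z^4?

0

Multiply in F_2[z]: (z^5 + z^3 + z)·(z^3 + z^2 + z) = z^8 + z^7 + z^5 + z^3 + z^2.
Reduce using z^6 ≡ z^5 + 1 (mod z^6 + z^5 + 1).
Reduced: z^5 + z^3.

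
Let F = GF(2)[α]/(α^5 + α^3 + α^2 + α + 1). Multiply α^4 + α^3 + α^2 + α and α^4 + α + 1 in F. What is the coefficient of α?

1

Multiply in GF(2)[α]: (α^4 + α^3 + α^2 + α)·(α^4 + α + 1) = α^8 + α^7 + α^6 + α.
Reduce using α^5 ≡ α^3 + α^2 + α + 1 (mod α^5 + α^3 + α^2 + α + 1).
Reduced: α^2 + α.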